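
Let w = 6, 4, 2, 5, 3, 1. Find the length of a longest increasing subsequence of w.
2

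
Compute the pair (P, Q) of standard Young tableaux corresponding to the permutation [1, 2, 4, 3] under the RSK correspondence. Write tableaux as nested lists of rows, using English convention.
Insert each entry of the permutation into P by Schensted row insertion, recording in Q the position of each new cell.

Insert 1: appended to row 1. P = [[1]].
Insert 2: appended to row 1. P = [[1, 2]].
Insert 4: appended to row 1. P = [[1, 2, 4]].
Insert 3: 3 bumps 4 from row 1; 4 starts row 2. P = [[1, 2, 3], [4]].

So P = [[1, 2, 3], [4]], Q = [[1, 2, 3], [4]].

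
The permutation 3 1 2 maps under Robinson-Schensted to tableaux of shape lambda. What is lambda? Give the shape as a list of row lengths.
[2, 1]

Row-insert each entry into an empty tableau.

After inserting 3: P = [[3]].
After inserting 1: P = [[1], [3]].
After inserting 2: P = [[1, 2], [3]].

The final insertion tableau P = [[1, 2], [3]] has shape [2, 1].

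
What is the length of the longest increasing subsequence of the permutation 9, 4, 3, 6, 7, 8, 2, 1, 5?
4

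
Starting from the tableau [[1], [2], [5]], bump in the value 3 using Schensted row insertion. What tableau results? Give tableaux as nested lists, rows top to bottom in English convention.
3 is larger than every entry of row 1, so it is appended to row 1. The new tableau is [[1, 3], [2], [5]].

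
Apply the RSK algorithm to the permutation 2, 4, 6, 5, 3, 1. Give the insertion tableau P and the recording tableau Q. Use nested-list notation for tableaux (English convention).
Insert each entry of the permutation into P by Schensted row insertion, recording in Q the position of each new cell.

Insert 2: appended to row 1. P = [[2]].
Insert 4: appended to row 1. P = [[2, 4]].
Insert 6: appended to row 1. P = [[2, 4, 6]].
Insert 5: 5 bumps 6 from row 1; 6 starts row 2. P = [[2, 4, 5], [6]].
Insert 3: 3 bumps 4 from row 1; 4 bumps 6 from row 2; 6 starts row 3. P = [[2, 3, 5], [4], [6]].
Insert 1: 1 bumps 2 from row 1; 2 bumps 4 from row 2; 4 bumps 6 from row 3; 6 starts row 4. P = [[1, 3, 5], [2], [4], [6]].

So P = [[1, 3, 5], [2], [4], [6]], Q = [[1, 2, 3], [4], [5], [6]].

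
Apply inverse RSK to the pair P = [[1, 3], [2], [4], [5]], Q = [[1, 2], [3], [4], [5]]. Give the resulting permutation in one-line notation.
Reverse the RSK construction: for i from n down to 1, find the cell of Q containing i, remove the entry at that cell from P, and reverse-bump it up through P; the value ejected from row 1 is w(i).

Step i=5: Q has 5 at row 4, column 1; remove 5 from row 4 of P and reverse-bump: 5 enters row 3 and ejects 4; 4 enters row 2 and ejects 2; 2 enters row 1 and ejects 1. So w(5) = 1. P is now [[2, 3], [4], [5]].
Step i=4: Q has 4 at row 3, column 1; remove 5 from row 3 of P and reverse-bump: 5 enters row 2 and ejects 4; 4 enters row 1 and ejects 3. So w(4) = 3. P is now [[2, 4], [5]].
Step i=3: Q has 3 at row 2, column 1; remove 5 from row 2 of P and reverse-bump: 5 enters row 1 and ejects 4. So w(3) = 4. P is now [[2, 5]].
Step i=2: Q has 2 at row 1, column 2; remove that cell from P, ejecting 5. So w(2) = 5. P is now [[2]].
Step i=1: Q has 1 at row 1, column 1; remove that cell from P, ejecting 2. So w(1) = 2. P is now [].

So w = 2 5 4 3 1.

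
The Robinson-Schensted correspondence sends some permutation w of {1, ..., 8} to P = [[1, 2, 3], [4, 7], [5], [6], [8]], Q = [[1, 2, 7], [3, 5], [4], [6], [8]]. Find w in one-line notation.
Reverse the RSK construction: for i from n down to 1, find the cell of Q containing i, remove the entry at that cell from P, and reverse-bump it up through P; the value ejected from row 1 is w(i).

Step i=8: Q has 8 at row 5, column 1; remove 8 from row 5 of P and reverse-bump: 8 enters row 4 and ejects 6; 6 enters row 3 and ejects 5; 5 enters row 2 and ejects 4; 4 enters row 1 and ejects 3. So w(8) = 3. P is now [[1, 2, 4], [5, 7], [6], [8]].
Step i=7: Q has 7 at row 1, column 3; remove that cell from P, ejecting 4. So w(7) = 4. P is now [[1, 2], [5, 7], [6], [8]].
Step i=6: Q has 6 at row 4, column 1; remove 8 from row 4 of P and reverse-bump: 8 enters row 3 and ejects 6; 6 enters row 2 and ejects 5; 5 enters row 1 and ejects 2. So w(6) = 2. P is now [[1, 5], [6, 7], [8]].
Step i=5: Q has 5 at row 2, column 2; remove 7 from row 2 of P and reverse-bump: 7 enters row 1 and ejects 5. So w(5) = 5. P is now [[1, 7], [6], [8]].
Step i=4: Q has 4 at row 3, column 1; remove 8 from row 3 of P and reverse-bump: 8 enters row 2 and ejects 6; 6 enters row 1 and ejects 1. So w(4) = 1. P is now [[6, 7], [8]].
Step i=3: Q has 3 at row 2, column 1; remove 8 from row 2 of P and reverse-bump: 8 enters row 1 and ejects 7. So w(3) = 7. P is now [[6, 8]].
Step i=2: Q has 2 at row 1, column 2; remove that cell from P, ejecting 8. So w(2) = 8. P is now [[6]].
Step i=1: Q has 1 at row 1, column 1; remove that cell from P, ejecting 6. So w(1) = 6. P is now [].

So w = 6 8 7 1 5 2 4 3.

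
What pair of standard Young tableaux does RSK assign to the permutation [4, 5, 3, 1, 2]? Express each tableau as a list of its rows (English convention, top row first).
P = [[1, 2], [3, 5], [4]], Q = [[1, 2], [3, 5], [4]]

Insert each entry of the permutation into P by Schensted row insertion, recording in Q the position of each new cell.

Insert 4: appended to row 1. P = [[4]].
Insert 5: appended to row 1. P = [[4, 5]].
Insert 3: 3 bumps 4 from row 1; 4 starts row 2. P = [[3, 5], [4]].
Insert 1: 1 bumps 3 from row 1; 3 bumps 4 from row 2; 4 starts row 3. P = [[1, 5], [3], [4]].
Insert 2: 2 bumps 5 from row 1; 5 appends to row 2. P = [[1, 2], [3, 5], [4]].

So P = [[1, 2], [3, 5], [4]], Q = [[1, 2], [3, 5], [4]].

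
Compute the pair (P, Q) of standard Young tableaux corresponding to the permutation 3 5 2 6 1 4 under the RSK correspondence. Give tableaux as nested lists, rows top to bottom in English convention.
Insert each entry of the permutation into P by Schensted row insertion, recording in Q the position of each new cell.

Insert 3: appended to row 1. P = [[3]].
Insert 5: appended to row 1. P = [[3, 5]].
Insert 2: 2 bumps 3 from row 1; 3 starts row 2. P = [[2, 5], [3]].
Insert 6: appended to row 1. P = [[2, 5, 6], [3]].
Insert 1: 1 bumps 2 from row 1; 2 bumps 3 from row 2; 3 starts row 3. P = [[1, 5, 6], [2], [3]].
Insert 4: 4 bumps 5 from row 1; 5 appends to row 2. P = [[1, 4, 6], [2, 5], [3]].

So P = [[1, 4, 6], [2, 5], [3]], Q = [[1, 2, 4], [3, 6], [5]].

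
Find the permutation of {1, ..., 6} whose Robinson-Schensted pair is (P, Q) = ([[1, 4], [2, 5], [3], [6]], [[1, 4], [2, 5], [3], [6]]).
Reverse the RSK construction: for i from n down to 1, find the cell of Q containing i, remove the entry at that cell from P, and reverse-bump it up through P; the value ejected from row 1 is w(i).

Step i=6: Q has 6 at row 4, column 1; remove 6 from row 4 of P and reverse-bump: 6 enters row 3 and ejects 3; 3 enters row 2 and ejects 2; 2 enters row 1 and ejects 1. So w(6) = 1. P is now [[2, 4], [3, 5], [6]].
Step i=5: Q has 5 at row 2, column 2; remove 5 from row 2 of P and reverse-bump: 5 enters row 1 and ejects 4. So w(5) = 4. P is now [[2, 5], [3], [6]].
Step i=4: Q has 4 at row 1, column 2; remove that cell from P, ejecting 5. So w(4) = 5. P is now [[2], [3], [6]].
Step i=3: Q has 3 at row 3, column 1; remove 6 from row 3 of P and reverse-bump: 6 enters row 2 and ejects 3; 3 enters row 1 and ejects 2. So w(3) = 2. P is now [[3], [6]].
Step i=2: Q has 2 at row 2, column 1; remove 6 from row 2 of P and reverse-bump: 6 enters row 1 and ejects 3. So w(2) = 3. P is now [[6]].
Step i=1: Q has 1 at row 1, column 1; remove that cell from P, ejecting 6. So w(1) = 6. P is now [].

So w = 6 3 2 5 4 1.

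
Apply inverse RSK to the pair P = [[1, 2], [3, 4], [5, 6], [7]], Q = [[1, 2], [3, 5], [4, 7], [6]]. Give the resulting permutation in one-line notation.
Reverse the RSK construction: for i from n down to 1, find the cell of Q containing i, remove the entry at that cell from P, and reverse-bump it up through P; the value ejected from row 1 is w(i).

Step i=7: Q has 7 at row 3, column 2; remove 6 from row 3 of P and reverse-bump: 6 enters row 2 and ejects 4; 4 enters row 1 and ejects 2. So w(7) = 2. P is now [[1, 4], [3, 6], [5], [7]].
Step i=6: Q has 6 at row 4, column 1; remove 7 from row 4 of P and reverse-bump: 7 enters row 3 and ejects 5; 5 enters row 2 and ejects 3; 3 enters row 1 and ejects 1. So w(6) = 1. P is now [[3, 4], [5, 6], [7]].
Step i=5: Q has 5 at row 2, column 2; remove 6 from row 2 of P and reverse-bump: 6 enters row 1 and ejects 4. So w(5) = 4. P is now [[3, 6], [5], [7]].
Step i=4: Q has 4 at row 3, column 1; remove 7 from row 3 of P and reverse-bump: 7 enters row 2 and ejects 5; 5 enters row 1 and ejects 3. So w(4) = 3. P is now [[5, 6], [7]].
Step i=3: Q has 3 at row 2, column 1; remove 7 from row 2 of P and reverse-bump: 7 enters row 1 and ejects 6. So w(3) = 6. P is now [[5, 7]].
Step i=2: Q has 2 at row 1, column 2; remove that cell from P, ejecting 7. So w(2) = 7. P is now [[5]].
Step i=1: Q has 1 at row 1, column 1; remove that cell from P, ejecting 5. So w(1) = 5. P is now [].

So w = 5 7 6 3 4 1 2.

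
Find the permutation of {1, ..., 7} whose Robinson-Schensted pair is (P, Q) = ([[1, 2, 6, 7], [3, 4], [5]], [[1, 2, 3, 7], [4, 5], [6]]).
3 5 6 1 4 2 7

Reverse the RSK construction: for i from n down to 1, find the cell of Q containing i, remove the entry at that cell from P, and reverse-bump it up through P; the value ejected from row 1 is w(i).

Step i=7: Q has 7 at row 1, column 4; remove that cell from P, ejecting 7. So w(7) = 7. P is now [[1, 2, 6], [3, 4], [5]].
Step i=6: Q has 6 at row 3, column 1; remove 5 from row 3 of P and reverse-bump: 5 enters row 2 and ejects 4; 4 enters row 1 and ejects 2. So w(6) = 2. P is now [[1, 4, 6], [3, 5]].
Step i=5: Q has 5 at row 2, column 2; remove 5 from row 2 of P and reverse-bump: 5 enters row 1 and ejects 4. So w(5) = 4. P is now [[1, 5, 6], [3]].
Step i=4: Q has 4 at row 2, column 1; remove 3 from row 2 of P and reverse-bump: 3 enters row 1 and ejects 1. So w(4) = 1. P is now [[3, 5, 6]].
Step i=3: Q has 3 at row 1, column 3; remove that cell from P, ejecting 6. So w(3) = 6. P is now [[3, 5]].
Step i=2: Q has 2 at row 1, column 2; remove that cell from P, ejecting 5. So w(2) = 5. P is now [[3]].
Step i=1: Q has 1 at row 1, column 1; remove that cell from P, ejecting 3. So w(1) = 3. P is now [].

So w = 3 5 6 1 4 2 7.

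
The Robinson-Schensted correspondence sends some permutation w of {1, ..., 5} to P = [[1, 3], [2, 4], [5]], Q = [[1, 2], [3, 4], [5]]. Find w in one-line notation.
2 5 1 4 3

Reverse RSK: for i = n, n-1, ..., 1, locate i in Q, remove the corresponding corner cell from P, and reverse-bump its entry up through P; the value ejected from row 1 is w(i).

So w = 2 5 1 4 3.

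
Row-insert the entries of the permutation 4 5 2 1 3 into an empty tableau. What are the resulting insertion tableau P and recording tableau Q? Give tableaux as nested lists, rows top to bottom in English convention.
P = [[1, 3], [2, 5], [4]], Q = [[1, 2], [3, 5], [4]]

Insert each entry of the permutation into P by Schensted row insertion, recording in Q the position of each new cell.

After inserting 4: P = [[4]].
After inserting 5: P = [[4, 5]].
After inserting 2: P = [[2, 5], [4]].
After inserting 1: P = [[1, 5], [2], [4]].
After inserting 3: P = [[1, 3], [2, 5], [4]].

So P = [[1, 3], [2, 5], [4]], Q = [[1, 2], [3, 5], [4]].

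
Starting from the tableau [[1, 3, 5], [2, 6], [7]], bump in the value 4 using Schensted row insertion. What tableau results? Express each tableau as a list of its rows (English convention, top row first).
[[1, 3, 4], [2, 5], [6], [7]]

In row 1, 4 replaces 5 (the leftmost entry greater than 4); 5 is bumped to row 2. In row 2, 5 replaces 6 (the leftmost entry greater than 5); 6 is bumped to row 3. In row 3, 6 replaces 7 (the leftmost entry greater than 6); 7 is bumped to row 4. 7 starts a new row 4. The new tableau is [[1, 3, 4], [2, 5], [6], [7]].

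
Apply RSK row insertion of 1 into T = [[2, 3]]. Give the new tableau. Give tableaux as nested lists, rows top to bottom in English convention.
[[1, 3], [2]]

In row 1, 1 replaces 2 (the leftmost entry greater than 1); 2 is bumped to row 2. 2 starts a new row 2. The new tableau is [[1, 3], [2]].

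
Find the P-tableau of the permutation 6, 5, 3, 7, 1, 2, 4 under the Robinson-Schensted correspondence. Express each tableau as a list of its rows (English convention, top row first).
Insert 6: appended to row 1. P = [[6]].
Insert 5: 5 bumps 6 from row 1; 6 starts row 2. P = [[5], [6]].
Insert 3: 3 bumps 5 from row 1; 5 bumps 6 from row 2; 6 starts row 3. P = [[3], [5], [6]].
Insert 7: appended to row 1. P = [[3, 7], [5], [6]].
Insert 1: 1 bumps 3 from row 1; 3 bumps 5 from row 2; 5 bumps 6 from row 3; 6 starts row 4. P = [[1, 7], [3], [5], [6]].
Insert 2: 2 bumps 7 from row 1; 7 appends to row 2. P = [[1, 2], [3, 7], [5], [6]].
Insert 4: appended to row 1. P = [[1, 2, 4], [3, 7], [5], [6]].

So P = [[1, 2, 4], [3, 7], [5], [6]].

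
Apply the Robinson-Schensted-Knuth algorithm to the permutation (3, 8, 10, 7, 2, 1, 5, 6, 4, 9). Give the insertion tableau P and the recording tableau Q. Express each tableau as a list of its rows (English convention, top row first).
P = [[1, 4, 6, 9], [2, 5, 10], [3, 7], [8]], Q = [[1, 2, 3, 10], [4, 7, 8], [5, 9], [6]]

Insert each entry of the permutation into P by Schensted row insertion, recording in Q the position of each new cell.

After inserting 3: P = [[3]].
After inserting 8: P = [[3, 8]].
After inserting 10: P = [[3, 8, 10]].
After inserting 7: P = [[3, 7, 10], [8]].
After inserting 2: P = [[2, 7, 10], [3], [8]].
After inserting 1: P = [[1, 7, 10], [2], [3], [8]].
After inserting 5: P = [[1, 5, 10], [2, 7], [3], [8]].
After inserting 6: P = [[1, 5, 6], [2, 7, 10], [3], [8]].
After inserting 4: P = [[1, 4, 6], [2, 5, 10], [3, 7], [8]].
After inserting 9: P = [[1, 4, 6, 9], [2, 5, 10], [3, 7], [8]].

So P = [[1, 4, 6, 9], [2, 5, 10], [3, 7], [8]], Q = [[1, 2, 3, 10], [4, 7, 8], [5, 9], [6]].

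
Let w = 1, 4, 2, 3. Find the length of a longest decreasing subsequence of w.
2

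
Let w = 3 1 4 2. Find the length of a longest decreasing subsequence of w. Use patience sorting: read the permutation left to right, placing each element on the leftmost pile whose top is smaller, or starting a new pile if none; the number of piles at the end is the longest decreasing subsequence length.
3: new pile. tops = [3]
1: new pile. tops = [3, 1]
4: onto pile 1 (replacing 3). tops = [4, 1]
2: onto pile 2 (replacing 1). tops = [4, 2]

2 piles, so the longest decreasing subsequence has length 2.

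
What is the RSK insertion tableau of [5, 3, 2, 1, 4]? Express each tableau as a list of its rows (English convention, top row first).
Insert 5: appended to row 1. P = [[5]].
Insert 3: 3 bumps 5 from row 1; 5 starts row 2. P = [[3], [5]].
Insert 2: 2 bumps 3 from row 1; 3 bumps 5 from row 2; 5 starts row 3. P = [[2], [3], [5]].
Insert 1: 1 bumps 2 from row 1; 2 bumps 3 from row 2; 3 bumps 5 from row 3; 5 starts row 4. P = [[1], [2], [3], [5]].
Insert 4: appended to row 1. P = [[1, 4], [2], [3], [5]].

So P = [[1, 4], [2], [3], [5]].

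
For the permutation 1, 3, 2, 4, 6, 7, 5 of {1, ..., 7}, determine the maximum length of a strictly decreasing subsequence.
2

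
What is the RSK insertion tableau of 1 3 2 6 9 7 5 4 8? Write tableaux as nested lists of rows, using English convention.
P = [[1, 2, 4, 7, 8], [3, 5], [6], [9]]

Insert 1: appended to row 1. P = [[1]].
Insert 3: appended to row 1. P = [[1, 3]].
Insert 2: 2 bumps 3 from row 1; 3 starts row 2. P = [[1, 2], [3]].
Insert 6: appended to row 1. P = [[1, 2, 6], [3]].
Insert 9: appended to row 1. P = [[1, 2, 6, 9], [3]].
Insert 7: 7 bumps 9 from row 1; 9 appends to row 2. P = [[1, 2, 6, 7], [3, 9]].
Insert 5: 5 bumps 6 from row 1; 6 bumps 9 from row 2; 9 starts row 3. P = [[1, 2, 5, 7], [3, 6], [9]].
Insert 4: 4 bumps 5 from row 1; 5 bumps 6 from row 2; 6 bumps 9 from row 3; 9 starts row 4. P = [[1, 2, 4, 7], [3, 5], [6], [9]].
Insert 8: appended to row 1. P = [[1, 2, 4, 7, 8], [3, 5], [6], [9]].

So P = [[1, 2, 4, 7, 8], [3, 5], [6], [9]].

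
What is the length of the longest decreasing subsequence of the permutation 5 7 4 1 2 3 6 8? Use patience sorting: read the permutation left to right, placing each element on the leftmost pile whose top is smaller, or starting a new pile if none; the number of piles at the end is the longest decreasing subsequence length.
5: new pile. tops = [5]
7: onto pile 1 (replacing 5). tops = [7]
4: new pile. tops = [7, 4]
1: new pile. tops = [7, 4, 1]
2: onto pile 3 (replacing 1). tops = [7, 4, 2]
3: onto pile 3 (replacing 2). tops = [7, 4, 3]
6: onto pile 2 (replacing 4). tops = [7, 6, 3]
8: onto pile 1 (replacing 7). tops = [8, 6, 3]

3 piles, so the longest decreasing subsequence has length 3.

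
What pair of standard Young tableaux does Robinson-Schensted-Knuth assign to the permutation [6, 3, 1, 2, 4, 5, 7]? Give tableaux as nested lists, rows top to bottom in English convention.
Insert each entry of the permutation into P by Schensted row insertion, recording in Q the position of each new cell.

After inserting 6: P = [[6]].
After inserting 3: P = [[3], [6]].
After inserting 1: P = [[1], [3], [6]].
After inserting 2: P = [[1, 2], [3], [6]].
After inserting 4: P = [[1, 2, 4], [3], [6]].
After inserting 5: P = [[1, 2, 4, 5], [3], [6]].
After inserting 7: P = [[1, 2, 4, 5, 7], [3], [6]].

So P = [[1, 2, 4, 5, 7], [3], [6]], Q = [[1, 4, 5, 6, 7], [2], [3]].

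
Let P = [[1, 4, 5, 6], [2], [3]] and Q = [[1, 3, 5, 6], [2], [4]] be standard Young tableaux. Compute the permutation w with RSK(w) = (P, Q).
3 2 4 1 5 6

Reverse the RSK construction: for i from n down to 1, find the cell of Q containing i, remove the entry at that cell from P, and reverse-bump it up through P; the value ejected from row 1 is w(i).

Step i=6: Q has 6 at row 1, column 4; remove that cell from P, ejecting 6. So w(6) = 6. P is now [[1, 4, 5], [2], [3]].
Step i=5: Q has 5 at row 1, column 3; remove that cell from P, ejecting 5. So w(5) = 5. P is now [[1, 4], [2], [3]].
Step i=4: Q has 4 at row 3, column 1; remove 3 from row 3 of P and reverse-bump: 3 enters row 2 and ejects 2; 2 enters row 1 and ejects 1. So w(4) = 1. P is now [[2, 4], [3]].
Step i=3: Q has 3 at row 1, column 2; remove that cell from P, ejecting 4. So w(3) = 4. P is now [[2], [3]].
Step i=2: Q has 2 at row 2, column 1; remove 3 from row 2 of P and reverse-bump: 3 enters row 1 and ejects 2. So w(2) = 2. P is now [[3]].
Step i=1: Q has 1 at row 1, column 1; remove that cell from P, ejecting 3. So w(1) = 3. P is now [].

So w = 3 2 4 1 5 6.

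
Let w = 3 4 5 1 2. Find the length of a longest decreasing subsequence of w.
2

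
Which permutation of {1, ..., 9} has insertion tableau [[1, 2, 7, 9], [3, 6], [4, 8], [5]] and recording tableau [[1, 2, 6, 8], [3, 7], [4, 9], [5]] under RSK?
5 6 4 3 1 8 7 9 2

Reverse the RSK construction: for i from n down to 1, find the cell of Q containing i, remove the entry at that cell from P, and reverse-bump it up through P; the value ejected from row 1 is w(i).

Step i=9: Q has 9 at row 3, column 2; remove 8 from row 3 of P and reverse-bump: 8 enters row 2 and ejects 6; 6 enters row 1 and ejects 2. So w(9) = 2. P is now [[1, 6, 7, 9], [3, 8], [4], [5]].
Step i=8: Q has 8 at row 1, column 4; remove that cell from P, ejecting 9. So w(8) = 9. P is now [[1, 6, 7], [3, 8], [4], [5]].
Step i=7: Q has 7 at row 2, column 2; remove 8 from row 2 of P and reverse-bump: 8 enters row 1 and ejects 7. So w(7) = 7. P is now [[1, 6, 8], [3], [4], [5]].
Step i=6: Q has 6 at row 1, column 3; remove that cell from P, ejecting 8. So w(6) = 8. P is now [[1, 6], [3], [4], [5]].
Step i=5: Q has 5 at row 4, column 1; remove 5 from row 4 of P and reverse-bump: 5 enters row 3 and ejects 4; 4 enters row 2 and ejects 3; 3 enters row 1 and ejects 1. So w(5) = 1. P is now [[3, 6], [4], [5]].
Step i=4: Q has 4 at row 3, column 1; remove 5 from row 3 of P and reverse-bump: 5 enters row 2 and ejects 4; 4 enters row 1 and ejects 3. So w(4) = 3. P is now [[4, 6], [5]].
Step i=3: Q has 3 at row 2, column 1; remove 5 from row 2 of P and reverse-bump: 5 enters row 1 and ejects 4. So w(3) = 4. P is now [[5, 6]].
Step i=2: Q has 2 at row 1, column 2; remove that cell from P, ejecting 6. So w(2) = 6. P is now [[5]].
Step i=1: Q has 1 at row 1, column 1; remove that cell from P, ejecting 5. So w(1) = 5. P is now [].

So w = 5 6 4 3 1 8 7 9 2.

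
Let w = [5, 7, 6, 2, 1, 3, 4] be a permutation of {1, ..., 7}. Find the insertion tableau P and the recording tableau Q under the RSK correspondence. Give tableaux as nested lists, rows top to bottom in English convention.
P = [[1, 3, 4], [2, 6], [5], [7]], Q = [[1, 2, 7], [3, 6], [4], [5]]

Insert each entry of the permutation into P by Schensted row insertion, recording in Q the position of each new cell.

Insert 5: appended to row 1. P = [[5]].
Insert 7: appended to row 1. P = [[5, 7]].
Insert 6: 6 bumps 7 from row 1; 7 starts row 2. P = [[5, 6], [7]].
Insert 2: 2 bumps 5 from row 1; 5 bumps 7 from row 2; 7 starts row 3. P = [[2, 6], [5], [7]].
Insert 1: 1 bumps 2 from row 1; 2 bumps 5 from row 2; 5 bumps 7 from row 3; 7 starts row 4. P = [[1, 6], [2], [5], [7]].
Insert 3: 3 bumps 6 from row 1; 6 appends to row 2. P = [[1, 3], [2, 6], [5], [7]].
Insert 4: appended to row 1. P = [[1, 3, 4], [2, 6], [5], [7]].

So P = [[1, 3, 4], [2, 6], [5], [7]], Q = [[1, 2, 7], [3, 6], [4], [5]].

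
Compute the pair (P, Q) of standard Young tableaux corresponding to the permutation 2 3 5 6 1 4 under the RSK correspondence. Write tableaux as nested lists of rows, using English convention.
Insert each entry of the permutation into P by Schensted row insertion, recording in Q the position of each new cell.

Insert 2: appended to row 1. P = [[2]].
Insert 3: appended to row 1. P = [[2, 3]].
Insert 5: appended to row 1. P = [[2, 3, 5]].
Insert 6: appended to row 1. P = [[2, 3, 5, 6]].
Insert 1: 1 bumps 2 from row 1; 2 starts row 2. P = [[1, 3, 5, 6], [2]].
Insert 4: 4 bumps 5 from row 1; 5 appends to row 2. P = [[1, 3, 4, 6], [2, 5]].

So P = [[1, 3, 4, 6], [2, 5]], Q = [[1, 2, 3, 4], [5, 6]].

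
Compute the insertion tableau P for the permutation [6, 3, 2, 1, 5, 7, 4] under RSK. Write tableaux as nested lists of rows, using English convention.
P = [[1, 4, 7], [2, 5], [3], [6]]

Insert 6: appended to row 1. P = [[6]].
Insert 3: 3 bumps 6 from row 1; 6 starts row 2. P = [[3], [6]].
Insert 2: 2 bumps 3 from row 1; 3 bumps 6 from row 2; 6 starts row 3. P = [[2], [3], [6]].
Insert 1: 1 bumps 2 from row 1; 2 bumps 3 from row 2; 3 bumps 6 from row 3; 6 starts row 4. P = [[1], [2], [3], [6]].
Insert 5: appended to row 1. P = [[1, 5], [2], [3], [6]].
Insert 7: appended to row 1. P = [[1, 5, 7], [2], [3], [6]].
Insert 4: 4 bumps 5 from row 1; 5 appends to row 2. P = [[1, 4, 7], [2, 5], [3], [6]].

So P = [[1, 4, 7], [2, 5], [3], [6]].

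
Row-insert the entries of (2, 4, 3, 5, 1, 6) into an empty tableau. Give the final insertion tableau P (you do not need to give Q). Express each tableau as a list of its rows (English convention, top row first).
P = [[1, 3, 5, 6], [2], [4]]

Insert 2: appended to row 1. P = [[2]].
Insert 4: appended to row 1. P = [[2, 4]].
Insert 3: 3 bumps 4 from row 1; 4 starts row 2. P = [[2, 3], [4]].
Insert 5: appended to row 1. P = [[2, 3, 5], [4]].
Insert 1: 1 bumps 2 from row 1; 2 bumps 4 from row 2; 4 starts row 3. P = [[1, 3, 5], [2], [4]].
Insert 6: appended to row 1. P = [[1, 3, 5, 6], [2], [4]].

So P = [[1, 3, 5, 6], [2], [4]].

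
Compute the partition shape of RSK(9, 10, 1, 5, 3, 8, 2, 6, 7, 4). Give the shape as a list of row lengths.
[4, 2, 2, 2]

Row-insert each entry into an empty tableau.

After inserting 9: P = [[9]].
After inserting 10: P = [[9, 10]].
After inserting 1: P = [[1, 10], [9]].
After inserting 5: P = [[1, 5], [9, 10]].
After inserting 3: P = [[1, 3], [5, 10], [9]].
After inserting 8: P = [[1, 3, 8], [5, 10], [9]].
After inserting 2: P = [[1, 2, 8], [3, 10], [5], [9]].
After inserting 6: P = [[1, 2, 6], [3, 8], [5, 10], [9]].
After inserting 7: P = [[1, 2, 6, 7], [3, 8], [5, 10], [9]].
After inserting 4: P = [[1, 2, 4, 7], [3, 6], [5, 8], [9, 10]].

The final insertion tableau P = [[1, 2, 4, 7], [3, 6], [5, 8], [9, 10]] has shape [4, 2, 2, 2].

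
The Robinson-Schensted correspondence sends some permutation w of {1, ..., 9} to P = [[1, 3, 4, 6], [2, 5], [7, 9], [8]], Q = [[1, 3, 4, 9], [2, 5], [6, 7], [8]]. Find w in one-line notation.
Reverse the RSK construction: for i from n down to 1, find the cell of Q containing i, remove the entry at that cell from P, and reverse-bump it up through P; the value ejected from row 1 is w(i).

Step i=9: Q has 9 at row 1, column 4; remove that cell from P, ejecting 6. So w(9) = 6. P is now [[1, 3, 4], [2, 5], [7, 9], [8]].
Step i=8: Q has 8 at row 4, column 1; remove 8 from row 4 of P and reverse-bump: 8 enters row 3 and ejects 7; 7 enters row 2 and ejects 5; 5 enters row 1 and ejects 4. So w(8) = 4. P is now [[1, 3, 5], [2, 7], [8, 9]].
Step i=7: Q has 7 at row 3, column 2; remove 9 from row 3 of P and reverse-bump: 9 enters row 2 and ejects 7; 7 enters row 1 and ejects 5. So w(7) = 5. P is now [[1, 3, 7], [2, 9], [8]].
Step i=6: Q has 6 at row 3, column 1; remove 8 from row 3 of P and reverse-bump: 8 enters row 2 and ejects 2; 2 enters row 1 and ejects 1. So w(6) = 1. P is now [[2, 3, 7], [8, 9]].
Step i=5: Q has 5 at row 2, column 2; remove 9 from row 2 of P and reverse-bump: 9 enters row 1 and ejects 7. So w(5) = 7. P is now [[2, 3, 9], [8]].
Step i=4: Q has 4 at row 1, column 3; remove that cell from P, ejecting 9. So w(4) = 9. P is now [[2, 3], [8]].
Step i=3: Q has 3 at row 1, column 2; remove that cell from P, ejecting 3. So w(3) = 3. P is now [[2], [8]].
Step i=2: Q has 2 at row 2, column 1; remove 8 from row 2 of P and reverse-bump: 8 enters row 1 and ejects 2. So w(2) = 2. P is now [[8]].
Step i=1: Q has 1 at row 1, column 1; remove that cell from P, ejecting 8. So w(1) = 8. P is now [].

So w = 8 2 3 9 7 1 5 4 6.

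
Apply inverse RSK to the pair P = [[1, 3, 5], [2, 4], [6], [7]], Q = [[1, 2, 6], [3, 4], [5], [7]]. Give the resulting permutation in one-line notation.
2 7 1 6 4 5 3

Reverse RSK: for i = n, n-1, ..., 1, locate i in Q, remove the corresponding corner cell from P, and reverse-bump its entry up through P; the value ejected from row 1 is w(i).

So w = 2 7 1 6 4 5 3.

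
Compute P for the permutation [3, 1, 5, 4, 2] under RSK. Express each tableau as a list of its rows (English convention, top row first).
After inserting 3: P = [[3]].
After inserting 1: P = [[1], [3]].
After inserting 5: P = [[1, 5], [3]].
After inserting 4: P = [[1, 4], [3, 5]].
After inserting 2: P = [[1, 2], [3, 4], [5]].

So P = [[1, 2], [3, 4], [5]].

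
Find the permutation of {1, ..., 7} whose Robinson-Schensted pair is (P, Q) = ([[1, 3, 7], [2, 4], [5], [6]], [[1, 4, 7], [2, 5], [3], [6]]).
Reverse the RSK construction: for i from n down to 1, find the cell of Q containing i, remove the entry at that cell from P, and reverse-bump it up through P; the value ejected from row 1 is w(i).

Step i=7: Q has 7 at row 1, column 3; remove that cell from P, ejecting 7. So w(7) = 7. P is now [[1, 3], [2, 4], [5], [6]].
Step i=6: Q has 6 at row 4, column 1; remove 6 from row 4 of P and reverse-bump: 6 enters row 3 and ejects 5; 5 enters row 2 and ejects 4; 4 enters row 1 and ejects 3. So w(6) = 3. P is now [[1, 4], [2, 5], [6]].
Step i=5: Q has 5 at row 2, column 2; remove 5 from row 2 of P and reverse-bump: 5 enters row 1 and ejects 4. So w(5) = 4. P is now [[1, 5], [2], [6]].
Step i=4: Q has 4 at row 1, column 2; remove that cell from P, ejecting 5. So w(4) = 5. P is now [[1], [2], [6]].
Step i=3: Q has 3 at row 3, column 1; remove 6 from row 3 of P and reverse-bump: 6 enters row 2 and ejects 2; 2 enters row 1 and ejects 1. So w(3) = 1. P is now [[2], [6]].
Step i=2: Q has 2 at row 2, column 1; remove 6 from row 2 of P and reverse-bump: 6 enters row 1 and ejects 2. So w(2) = 2. P is now [[6]].
Step i=1: Q has 1 at row 1, column 1; remove that cell from P, ejecting 6. So w(1) = 6. P is now [].

So w = 6 2 1 5 4 3 7.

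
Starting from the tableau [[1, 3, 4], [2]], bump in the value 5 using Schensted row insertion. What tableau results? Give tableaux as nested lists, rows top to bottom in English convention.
[[1, 3, 4, 5], [2]]

5 is larger than every entry of row 1, so it is appended to row 1. The new tableau is [[1, 3, 4, 5], [2]].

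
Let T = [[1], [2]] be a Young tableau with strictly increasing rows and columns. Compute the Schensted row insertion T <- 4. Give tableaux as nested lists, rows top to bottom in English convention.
[[1, 4], [2]]

4 is larger than every entry of row 1, so it is appended to row 1. The new tableau is [[1, 4], [2]].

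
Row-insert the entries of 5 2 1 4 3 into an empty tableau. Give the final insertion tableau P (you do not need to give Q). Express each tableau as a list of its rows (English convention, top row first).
Insert 5: appended to row 1. P = [[5]].
Insert 2: 2 bumps 5 from row 1; 5 starts row 2. P = [[2], [5]].
Insert 1: 1 bumps 2 from row 1; 2 bumps 5 from row 2; 5 starts row 3. P = [[1], [2], [5]].
Insert 4: appended to row 1. P = [[1, 4], [2], [5]].
Insert 3: 3 bumps 4 from row 1; 4 appends to row 2. P = [[1, 3], [2, 4], [5]].

So P = [[1, 3], [2, 4], [5]].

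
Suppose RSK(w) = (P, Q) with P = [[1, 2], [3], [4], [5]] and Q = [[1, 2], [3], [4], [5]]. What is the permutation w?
1 5 4 3 2

Reverse the RSK construction: for i from n down to 1, find the cell of Q containing i, remove the entry at that cell from P, and reverse-bump it up through P; the value ejected from row 1 is w(i).

Step i=5: Q has 5 at row 4, column 1; remove 5 from row 4 of P and reverse-bump: 5 enters row 3 and ejects 4; 4 enters row 2 and ejects 3; 3 enters row 1 and ejects 2. So w(5) = 2. P is now [[1, 3], [4], [5]].
Step i=4: Q has 4 at row 3, column 1; remove 5 from row 3 of P and reverse-bump: 5 enters row 2 and ejects 4; 4 enters row 1 and ejects 3. So w(4) = 3. P is now [[1, 4], [5]].
Step i=3: Q has 3 at row 2, column 1; remove 5 from row 2 of P and reverse-bump: 5 enters row 1 and ejects 4. So w(3) = 4. P is now [[1, 5]].
Step i=2: Q has 2 at row 1, column 2; remove that cell from P, ejecting 5. So w(2) = 5. P is now [[1]].
Step i=1: Q has 1 at row 1, column 1; remove that cell from P, ejecting 1. So w(1) = 1. P is now [].

So w = 1 5 4 3 2.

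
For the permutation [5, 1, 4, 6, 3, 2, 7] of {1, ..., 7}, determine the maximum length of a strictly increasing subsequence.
4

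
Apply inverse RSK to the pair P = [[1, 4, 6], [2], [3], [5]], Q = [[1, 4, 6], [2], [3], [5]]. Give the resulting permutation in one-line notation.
Reverse the RSK construction: for i from n down to 1, find the cell of Q containing i, remove the entry at that cell from P, and reverse-bump it up through P; the value ejected from row 1 is w(i).

Step i=6: Q has 6 at row 1, column 3; remove that cell from P, ejecting 6. So w(6) = 6. P is now [[1, 4], [2], [3], [5]].
Step i=5: Q has 5 at row 4, column 1; remove 5 from row 4 of P and reverse-bump: 5 enters row 3 and ejects 3; 3 enters row 2 and ejects 2; 2 enters row 1 and ejects 1. So w(5) = 1. P is now [[2, 4], [3], [5]].
Step i=4: Q has 4 at row 1, column 2; remove that cell from P, ejecting 4. So w(4) = 4. P is now [[2], [3], [5]].
Step i=3: Q has 3 at row 3, column 1; remove 5 from row 3 of P and reverse-bump: 5 enters row 2 and ejects 3; 3 enters row 1 and ejects 2. So w(3) = 2. P is now [[3], [5]].
Step i=2: Q has 2 at row 2, column 1; remove 5 from row 2 of P and reverse-bump: 5 enters row 1 and ejects 3. So w(2) = 3. P is now [[5]].
Step i=1: Q has 1 at row 1, column 1; remove that cell from P, ejecting 5. So w(1) = 5. P is now [].

So w = 5 3 2 4 1 6.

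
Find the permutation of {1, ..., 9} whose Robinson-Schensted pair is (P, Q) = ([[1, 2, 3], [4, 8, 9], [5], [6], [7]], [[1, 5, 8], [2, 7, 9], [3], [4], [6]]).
7 6 5 4 8 1 2 9 3

Reverse the RSK construction: for i from n down to 1, find the cell of Q containing i, remove the entry at that cell from P, and reverse-bump it up through P; the value ejected from row 1 is w(i).

Step i=9: Q has 9 at row 2, column 3; remove 9 from row 2 of P and reverse-bump: 9 enters row 1 and ejects 3. So w(9) = 3. P is now [[1, 2, 9], [4, 8], [5], [6], [7]].
Step i=8: Q has 8 at row 1, column 3; remove that cell from P, ejecting 9. So w(8) = 9. P is now [[1, 2], [4, 8], [5], [6], [7]].
Step i=7: Q has 7 at row 2, column 2; remove 8 from row 2 of P and reverse-bump: 8 enters row 1 and ejects 2. So w(7) = 2. P is now [[1, 8], [4], [5], [6], [7]].
Step i=6: Q has 6 at row 5, column 1; remove 7 from row 5 of P and reverse-bump: 7 enters row 4 and ejects 6; 6 enters row 3 and ejects 5; 5 enters row 2 and ejects 4; 4 enters row 1 and ejects 1. So w(6) = 1. P is now [[4, 8], [5], [6], [7]].
Step i=5: Q has 5 at row 1, column 2; remove that cell from P, ejecting 8. So w(5) = 8. P is now [[4], [5], [6], [7]].
Step i=4: Q has 4 at row 4, column 1; remove 7 from row 4 of P and reverse-bump: 7 enters row 3 and ejects 6; 6 enters row 2 and ejects 5; 5 enters row 1 and ejects 4. So w(4) = 4. P is now [[5], [6], [7]].
Step i=3: Q has 3 at row 3, column 1; remove 7 from row 3 of P and reverse-bump: 7 enters row 2 and ejects 6; 6 enters row 1 and ejects 5. So w(3) = 5. P is now [[6], [7]].
Step i=2: Q has 2 at row 2, column 1; remove 7 from row 2 of P and reverse-bump: 7 enters row 1 and ejects 6. So w(2) = 6. P is now [[7]].
Step i=1: Q has 1 at row 1, column 1; remove that cell from P, ejecting 7. So w(1) = 7. P is now [].

So w = 7 6 5 4 8 1 2 9 3.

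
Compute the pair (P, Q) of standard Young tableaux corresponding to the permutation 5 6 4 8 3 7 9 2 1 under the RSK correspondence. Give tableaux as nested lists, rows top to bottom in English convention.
Insert each entry of the permutation into P by Schensted row insertion, recording in Q the position of each new cell.

After inserting 5: P = [[5]].
After inserting 6: P = [[5, 6]].
After inserting 4: P = [[4, 6], [5]].
After inserting 8: P = [[4, 6, 8], [5]].
After inserting 3: P = [[3, 6, 8], [4], [5]].
After inserting 7: P = [[3, 6, 7], [4, 8], [5]].
After inserting 9: P = [[3, 6, 7, 9], [4, 8], [5]].
After inserting 2: P = [[2, 6, 7, 9], [3, 8], [4], [5]].
After inserting 1: P = [[1, 6, 7, 9], [2, 8], [3], [4], [5]].

So P = [[1, 6, 7, 9], [2, 8], [3], [4], [5]], Q = [[1, 2, 4, 7], [3, 6], [5], [8], [9]].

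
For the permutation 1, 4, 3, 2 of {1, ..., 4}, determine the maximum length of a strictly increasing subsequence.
2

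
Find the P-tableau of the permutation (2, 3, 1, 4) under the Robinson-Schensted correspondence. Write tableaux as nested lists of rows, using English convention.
P = [[1, 3, 4], [2]]

Insert 2: appended to row 1. P = [[2]].
Insert 3: appended to row 1. P = [[2, 3]].
Insert 1: 1 bumps 2 from row 1; 2 starts row 2. P = [[1, 3], [2]].
Insert 4: appended to row 1. P = [[1, 3, 4], [2]].

So P = [[1, 3, 4], [2]].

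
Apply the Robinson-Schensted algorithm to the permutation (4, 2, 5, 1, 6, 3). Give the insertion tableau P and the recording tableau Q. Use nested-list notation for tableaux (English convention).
Insert each entry of the permutation into P by Schensted row insertion, recording in Q the position of each new cell.

Insert 4: appended to row 1. P = [[4]].
Insert 2: 2 bumps 4 from row 1; 4 starts row 2. P = [[2], [4]].
Insert 5: appended to row 1. P = [[2, 5], [4]].
Insert 1: 1 bumps 2 from row 1; 2 bumps 4 from row 2; 4 starts row 3. P = [[1, 5], [2], [4]].
Insert 6: appended to row 1. P = [[1, 5, 6], [2], [4]].
Insert 3: 3 bumps 5 from row 1; 5 appends to row 2. P = [[1, 3, 6], [2, 5], [4]].

So P = [[1, 3, 6], [2, 5], [4]], Q = [[1, 3, 5], [2, 6], [4]].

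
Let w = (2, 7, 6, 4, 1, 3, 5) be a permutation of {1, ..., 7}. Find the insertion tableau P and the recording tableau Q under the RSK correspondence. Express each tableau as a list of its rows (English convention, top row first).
Insert each entry of the permutation into P by Schensted row insertion, recording in Q the position of each new cell.

Insert 2: appended to row 1. P = [[2]].
Insert 7: appended to row 1. P = [[2, 7]].
Insert 6: 6 bumps 7 from row 1; 7 starts row 2. P = [[2, 6], [7]].
Insert 4: 4 bumps 6 from row 1; 6 bumps 7 from row 2; 7 starts row 3. P = [[2, 4], [6], [7]].
Insert 1: 1 bumps 2 from row 1; 2 bumps 6 from row 2; 6 bumps 7 from row 3; 7 starts row 4. P = [[1, 4], [2], [6], [7]].
Insert 3: 3 bumps 4 from row 1; 4 appends to row 2. P = [[1, 3], [2, 4], [6], [7]].
Insert 5: appended to row 1. P = [[1, 3, 5], [2, 4], [6], [7]].

So P = [[1, 3, 5], [2, 4], [6], [7]], Q = [[1, 2, 7], [3, 6], [4], [5]].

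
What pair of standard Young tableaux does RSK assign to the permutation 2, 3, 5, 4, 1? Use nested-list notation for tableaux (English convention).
Insert each entry of the permutation into P by Schensted row insertion, recording in Q the position of each new cell.

Insert 2: appended to row 1. P = [[2]].
Insert 3: appended to row 1. P = [[2, 3]].
Insert 5: appended to row 1. P = [[2, 3, 5]].
Insert 4: 4 bumps 5 from row 1; 5 starts row 2. P = [[2, 3, 4], [5]].
Insert 1: 1 bumps 2 from row 1; 2 bumps 5 from row 2; 5 starts row 3. P = [[1, 3, 4], [2], [5]].

So P = [[1, 3, 4], [2], [5]], Q = [[1, 2, 3], [4], [5]].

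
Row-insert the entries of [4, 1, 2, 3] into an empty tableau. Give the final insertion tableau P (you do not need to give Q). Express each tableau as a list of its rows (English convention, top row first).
After inserting 4: P = [[4]].
After inserting 1: P = [[1], [4]].
After inserting 2: P = [[1, 2], [4]].
After inserting 3: P = [[1, 2, 3], [4]].

So P = [[1, 2, 3], [4]].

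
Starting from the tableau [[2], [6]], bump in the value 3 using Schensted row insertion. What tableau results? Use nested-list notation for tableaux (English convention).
3 is larger than every entry of row 1, so it is appended to row 1. The new tableau is [[2, 3], [6]].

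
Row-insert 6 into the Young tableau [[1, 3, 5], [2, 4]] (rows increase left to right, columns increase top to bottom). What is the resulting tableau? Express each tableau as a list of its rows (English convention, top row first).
[[1, 3, 5, 6], [2, 4]]

6 is larger than every entry of row 1, so it is appended to row 1. The new tableau is [[1, 3, 5, 6], [2, 4]].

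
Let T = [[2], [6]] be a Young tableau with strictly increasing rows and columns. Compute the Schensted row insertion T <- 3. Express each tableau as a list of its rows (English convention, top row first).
[[2, 3], [6]]

3 is larger than every entry of row 1, so it is appended to row 1. The new tableau is [[2, 3], [6]].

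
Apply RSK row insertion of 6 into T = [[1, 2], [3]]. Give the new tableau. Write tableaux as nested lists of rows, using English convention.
6 is larger than every entry of row 1, so it is appended to row 1. The new tableau is [[1, 2, 6], [3]].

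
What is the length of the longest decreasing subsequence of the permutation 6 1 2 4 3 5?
3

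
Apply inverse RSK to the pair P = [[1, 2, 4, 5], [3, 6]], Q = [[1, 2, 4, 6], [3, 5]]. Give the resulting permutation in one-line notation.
1 3 2 6 4 5

Reverse the RSK construction: for i from n down to 1, find the cell of Q containing i, remove the entry at that cell from P, and reverse-bump it up through P; the value ejected from row 1 is w(i).

Step i=6: Q has 6 at row 1, column 4; remove that cell from P, ejecting 5. So w(6) = 5. P is now [[1, 2, 4], [3, 6]].
Step i=5: Q has 5 at row 2, column 2; remove 6 from row 2 of P and reverse-bump: 6 enters row 1 and ejects 4. So w(5) = 4. P is now [[1, 2, 6], [3]].
Step i=4: Q has 4 at row 1, column 3; remove that cell from P, ejecting 6. So w(4) = 6. P is now [[1, 2], [3]].
Step i=3: Q has 3 at row 2, column 1; remove 3 from row 2 of P and reverse-bump: 3 enters row 1 and ejects 2. So w(3) = 2. P is now [[1, 3]].
Step i=2: Q has 2 at row 1, column 2; remove that cell from P, ejecting 3. So w(2) = 3. P is now [[1]].
Step i=1: Q has 1 at row 1, column 1; remove that cell from P, ejecting 1. So w(1) = 1. P is now [].

So w = 1 3 2 6 4 5.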